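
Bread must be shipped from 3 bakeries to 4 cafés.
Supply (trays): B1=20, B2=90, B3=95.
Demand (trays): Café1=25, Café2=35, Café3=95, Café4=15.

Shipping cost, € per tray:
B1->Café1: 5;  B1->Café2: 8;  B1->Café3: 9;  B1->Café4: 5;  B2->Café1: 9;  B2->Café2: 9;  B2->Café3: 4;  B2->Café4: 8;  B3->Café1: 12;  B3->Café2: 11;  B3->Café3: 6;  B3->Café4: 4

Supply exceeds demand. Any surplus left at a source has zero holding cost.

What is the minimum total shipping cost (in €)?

990

A cheapest plan:
  B1 to Café1: 20 trays
  B2 to Café1: 5 trays
  B2 to Café2: 35 trays
  B2 to Café3: 50 trays
  B3 to Café3: 45 trays
  B3 to Café4: 15 trays
Total cost = €990.
(Supply check: B1 ships 20; B2 ships 90; B3 ships 60.)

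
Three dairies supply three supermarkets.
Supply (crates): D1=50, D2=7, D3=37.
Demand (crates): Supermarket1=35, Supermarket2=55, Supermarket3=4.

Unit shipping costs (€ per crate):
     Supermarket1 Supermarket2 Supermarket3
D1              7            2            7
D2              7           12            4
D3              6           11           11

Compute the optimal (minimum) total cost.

384

An optimal shipping plan:
  D1→Supermarket2: 50 × €2 = €100
  D2→Supermarket1: 3 × €7 = €21
  D2→Supermarket3: 4 × €4 = €16
  D3→Supermarket1: 32 × €6 = €192
  D3→Supermarket2: 5 × €11 = €55
Total = 100 + 21 + 16 + 192 + 55 = €384.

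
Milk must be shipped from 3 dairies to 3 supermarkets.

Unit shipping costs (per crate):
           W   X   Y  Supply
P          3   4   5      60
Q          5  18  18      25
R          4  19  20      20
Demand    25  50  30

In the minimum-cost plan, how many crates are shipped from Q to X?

Solving gives:
  P–X: 50 × 4 = 200
  P–Y: 10 × 5 = 50
  Q–W: 5 × 5 = 25
  Q–Y: 20 × 18 = 360
  R–W: 20 × 4 = 80
Total cost = 715.
The route Q→X is not used.

0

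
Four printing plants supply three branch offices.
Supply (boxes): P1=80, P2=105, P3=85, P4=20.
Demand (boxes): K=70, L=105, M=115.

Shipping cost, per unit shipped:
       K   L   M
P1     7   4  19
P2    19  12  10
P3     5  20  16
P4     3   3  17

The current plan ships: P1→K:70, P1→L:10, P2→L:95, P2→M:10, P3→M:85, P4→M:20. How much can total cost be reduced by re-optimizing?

1440

Current plan cost = 70·7 + 10·4 + 95·12 + 10·10 + 85·16 + 20·17 = 3470.
Optimal plan:
  P1→L: 80 boxes
  P2→L: 5 boxes
  P2→M: 100 boxes
  P3→K: 70 boxes
  P3→M: 15 boxes
  P4→L: 20 boxes
Optimal cost = 2030.
Saving = 3470 − 2030 = 1440.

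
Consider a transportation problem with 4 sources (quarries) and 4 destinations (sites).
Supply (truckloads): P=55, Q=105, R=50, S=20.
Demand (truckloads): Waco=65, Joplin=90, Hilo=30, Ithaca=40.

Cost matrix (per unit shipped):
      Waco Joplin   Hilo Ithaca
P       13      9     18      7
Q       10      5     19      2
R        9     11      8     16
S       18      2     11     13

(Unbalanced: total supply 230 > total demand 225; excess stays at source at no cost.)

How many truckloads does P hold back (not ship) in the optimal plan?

Minimum-cost shipments:
  P to Waco: 45 × 13 = 585
  P to Joplin: 5 × 9 = 45
  Q to Joplin: 65 × 5 = 325
  Q to Ithaca: 40 × 2 = 80
  R to Waco: 20 × 9 = 180
  R to Hilo: 30 × 8 = 240
  S to Joplin: 20 × 2 = 40
Total cost = 1495.
P ships 50 of its 55, leaving 5.

5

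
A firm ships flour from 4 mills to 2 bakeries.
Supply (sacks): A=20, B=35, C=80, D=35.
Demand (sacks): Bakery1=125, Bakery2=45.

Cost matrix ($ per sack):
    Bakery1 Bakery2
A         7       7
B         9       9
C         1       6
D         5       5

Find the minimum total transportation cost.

710

One minimum-cost allocation:
  A–Bakery1: 20 × $7 = $140
  B–Bakery1: 25 × $9 = $225
  B–Bakery2: 10 × $9 = $90
  C–Bakery1: 80 × $1 = $80
  D–Bakery2: 35 × $5 = $175
Total = 140 + 225 + 90 + 80 + 175 = $710.
(Supply check: A ships 20; B ships 35; C ships 80; D ships 35.)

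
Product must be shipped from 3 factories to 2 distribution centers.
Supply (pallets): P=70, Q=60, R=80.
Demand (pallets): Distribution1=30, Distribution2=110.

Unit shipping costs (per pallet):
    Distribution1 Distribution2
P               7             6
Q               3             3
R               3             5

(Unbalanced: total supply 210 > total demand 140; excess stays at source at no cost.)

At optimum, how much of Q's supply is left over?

0

An optimal plan:
  Q to Distribution2: 60 × 3 = 180
  R to Distribution1: 30 × 3 = 90
  R to Distribution2: 50 × 5 = 250
Total cost = 520.
Q ships 60 of its 60, leaving 0.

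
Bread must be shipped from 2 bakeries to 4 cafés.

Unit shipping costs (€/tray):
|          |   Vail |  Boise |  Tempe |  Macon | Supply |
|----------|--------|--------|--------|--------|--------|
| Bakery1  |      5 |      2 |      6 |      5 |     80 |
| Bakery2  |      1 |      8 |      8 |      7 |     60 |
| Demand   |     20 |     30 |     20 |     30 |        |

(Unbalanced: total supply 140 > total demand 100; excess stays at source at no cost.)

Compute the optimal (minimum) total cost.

350

A cheapest plan:
  Bakery1 to Boise: 30 × €2 = €60
  Bakery1 to Tempe: 20 × €6 = €120
  Bakery1 to Macon: 30 × €5 = €150
  Bakery2 to Vail: 20 × €1 = €20
Total = 60 + 120 + 150 + 20 = €350.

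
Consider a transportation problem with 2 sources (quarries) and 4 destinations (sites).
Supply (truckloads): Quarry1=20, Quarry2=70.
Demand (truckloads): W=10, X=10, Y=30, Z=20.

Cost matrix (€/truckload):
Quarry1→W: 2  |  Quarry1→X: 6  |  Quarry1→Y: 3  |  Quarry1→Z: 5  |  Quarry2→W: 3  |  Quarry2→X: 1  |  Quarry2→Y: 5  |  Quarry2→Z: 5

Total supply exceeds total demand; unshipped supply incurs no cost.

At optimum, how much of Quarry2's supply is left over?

An optimal plan:
  Quarry1→Y: 20 × €3 = €60
  Quarry2→W: 10 × €3 = €30
  Quarry2→X: 10 × €1 = €10
  Quarry2→Y: 10 × €5 = €50
  Quarry2→Z: 20 × €5 = €100
Total cost = €250.
Quarry2 ships 50 of its 70, leaving 20.

20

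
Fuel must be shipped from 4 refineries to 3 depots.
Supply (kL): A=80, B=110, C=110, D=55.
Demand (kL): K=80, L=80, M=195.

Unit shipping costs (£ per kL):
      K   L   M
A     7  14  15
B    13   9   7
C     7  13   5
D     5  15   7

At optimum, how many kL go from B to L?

80

Solving gives:
  A–K: 80 kL
  B–L: 80 kL
  B–M: 30 kL
  C–M: 110 kL
  D–M: 55 kL
Total cost = £2425.
So B→L carries 80 kL.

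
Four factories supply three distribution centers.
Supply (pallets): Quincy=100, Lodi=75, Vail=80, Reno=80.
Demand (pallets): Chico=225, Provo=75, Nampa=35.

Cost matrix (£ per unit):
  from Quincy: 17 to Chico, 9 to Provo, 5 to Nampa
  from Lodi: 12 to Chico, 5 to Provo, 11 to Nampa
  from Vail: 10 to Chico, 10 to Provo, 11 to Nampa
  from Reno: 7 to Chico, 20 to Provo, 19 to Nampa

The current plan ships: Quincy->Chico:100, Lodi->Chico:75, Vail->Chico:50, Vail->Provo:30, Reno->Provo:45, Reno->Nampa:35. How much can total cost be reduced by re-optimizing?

Current plan cost = 100·17 + 75·12 + 50·10 + 30·10 + 45·20 + 35·19 = £4965.
Optimal plan:
  Quincy->Provo: 65 pallets
  Quincy->Nampa: 35 pallets
  Lodi->Chico: 65 pallets
  Lodi->Provo: 10 pallets
  Vail->Chico: 80 pallets
  Reno->Chico: 80 pallets
Optimal cost = £2950.
Saving = 4965 − 2950 = £2015.

2015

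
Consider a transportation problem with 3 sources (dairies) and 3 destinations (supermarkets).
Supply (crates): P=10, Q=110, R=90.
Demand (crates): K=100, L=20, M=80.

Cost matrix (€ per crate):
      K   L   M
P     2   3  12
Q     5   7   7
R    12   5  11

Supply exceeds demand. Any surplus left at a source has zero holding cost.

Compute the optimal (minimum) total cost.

Optimal allocation:
  P->K: 10 × €2 = €20
  Q->K: 90 × €5 = €450
  Q->M: 20 × €7 = €140
  R->L: 20 × €5 = €100
  R->M: 60 × €11 = €660
Total = 20 + 450 + 140 + 100 + 660 = €1370.
(Supply check: P ships 10; Q ships 110; R ships 80.)

1370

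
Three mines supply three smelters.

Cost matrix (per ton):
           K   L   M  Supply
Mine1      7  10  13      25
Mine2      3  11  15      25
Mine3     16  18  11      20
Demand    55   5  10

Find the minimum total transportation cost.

Optimal allocation:
  Mine1–K: 25 tons
  Mine2–K: 25 tons
  Mine3–K: 5 tons
  Mine3–L: 5 tons
  Mine3–M: 10 tons
Total cost = 530.

530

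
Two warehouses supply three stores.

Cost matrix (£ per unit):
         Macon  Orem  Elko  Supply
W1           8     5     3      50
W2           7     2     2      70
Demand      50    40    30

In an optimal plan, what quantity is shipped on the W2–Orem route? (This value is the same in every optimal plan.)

Optimal shipments:
  W1 to Macon: 50 × £8 = £400
  W2 to Orem: 40 × £2 = £80
  W2 to Elko: 30 × £2 = £60
Total cost = £540.
So W2→Orem carries 40 units.

40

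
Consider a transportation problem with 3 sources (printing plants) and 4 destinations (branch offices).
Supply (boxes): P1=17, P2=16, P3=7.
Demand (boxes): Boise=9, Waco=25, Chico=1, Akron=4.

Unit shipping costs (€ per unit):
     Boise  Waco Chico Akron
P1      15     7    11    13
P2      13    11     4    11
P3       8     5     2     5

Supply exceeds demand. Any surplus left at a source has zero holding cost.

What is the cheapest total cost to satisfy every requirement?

An optimal shipping plan:
  P1 to Waco: 17 × €7 = €119
  P2 to Boise: 9 × €13 = €117
  P2 to Waco: 5 × €11 = €55
  P2 to Chico: 1 × €4 = €4
  P3 to Waco: 3 × €5 = €15
  P3 to Akron: 4 × €5 = €20
Total = 119 + 117 + 55 + 4 + 15 + 20 = €330.

330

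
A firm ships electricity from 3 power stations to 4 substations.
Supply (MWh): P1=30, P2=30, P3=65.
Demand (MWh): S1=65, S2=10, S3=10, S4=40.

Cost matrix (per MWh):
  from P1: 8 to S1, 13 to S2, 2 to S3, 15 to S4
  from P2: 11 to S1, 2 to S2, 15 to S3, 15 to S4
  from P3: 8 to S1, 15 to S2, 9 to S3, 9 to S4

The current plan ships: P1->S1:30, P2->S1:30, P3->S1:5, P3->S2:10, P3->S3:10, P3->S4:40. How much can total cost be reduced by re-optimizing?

Current plan cost = 30·8 + 30·11 + 5·8 + 10·15 + 10·9 + 40·9 = 1210.
Optimal plan:
  P1->S1: 20 × 8 = 160
  P1->S3: 10 × 2 = 20
  P2->S1: 20 × 11 = 220
  P2->S2: 10 × 2 = 20
  P3->S1: 25 × 8 = 200
  P3->S4: 40 × 9 = 360
Optimal cost = 980.
Saving = 1210 − 980 = 230.

230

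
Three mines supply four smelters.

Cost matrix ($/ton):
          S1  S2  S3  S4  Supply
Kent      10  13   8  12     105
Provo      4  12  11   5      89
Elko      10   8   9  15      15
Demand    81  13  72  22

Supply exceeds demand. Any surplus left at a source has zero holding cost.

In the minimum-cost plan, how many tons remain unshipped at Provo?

Minimum-cost shipments:
  Kent->S1: 12 × $10 = $120
  Kent->S3: 72 × $8 = $576
  Provo->S1: 67 × $4 = $268
  Provo->S4: 22 × $5 = $110
  Elko->S1: 2 × $10 = $20
  Elko->S2: 13 × $8 = $104
Total cost = $1198.
Provo ships 89 of its 89, leaving 0.

0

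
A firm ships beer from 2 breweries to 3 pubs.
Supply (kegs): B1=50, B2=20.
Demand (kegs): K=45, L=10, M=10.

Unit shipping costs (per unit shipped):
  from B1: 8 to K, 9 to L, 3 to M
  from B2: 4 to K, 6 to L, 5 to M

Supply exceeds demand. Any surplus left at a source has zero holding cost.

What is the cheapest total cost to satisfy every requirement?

Optimal allocation:
  B1 to K: 25 × 8 = 200
  B1 to L: 10 × 9 = 90
  B1 to M: 10 × 3 = 30
  B2 to K: 20 × 4 = 80
Total = 200 + 90 + 30 + 80 = 400.

400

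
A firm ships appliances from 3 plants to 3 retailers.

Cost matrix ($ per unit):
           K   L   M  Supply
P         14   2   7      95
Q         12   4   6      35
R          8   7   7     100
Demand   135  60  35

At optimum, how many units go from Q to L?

0

The minimum-cost plan:
  P–L: 60 × $2 = $120
  P–M: 35 × $7 = $245
  Q–K: 35 × $12 = $420
  R–K: 100 × $8 = $800
Total cost = $1585.
The route Q→L is not used.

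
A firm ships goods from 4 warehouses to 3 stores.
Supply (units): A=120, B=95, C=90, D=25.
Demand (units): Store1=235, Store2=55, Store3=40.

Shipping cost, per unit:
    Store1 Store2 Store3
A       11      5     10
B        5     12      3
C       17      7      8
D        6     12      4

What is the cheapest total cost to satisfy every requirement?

2585

An optimal shipping plan:
  A->Store1: 115 × 11 = 1265
  A->Store2: 5 × 5 = 25
  B->Store1: 95 × 5 = 475
  C->Store2: 50 × 7 = 350
  C->Store3: 40 × 8 = 320
  D->Store1: 25 × 6 = 150
Total = 1265 + 25 + 475 + 350 + 320 + 150 = 2585.
(Supply check: A ships 120; B ships 95; C ships 90; D ships 25.)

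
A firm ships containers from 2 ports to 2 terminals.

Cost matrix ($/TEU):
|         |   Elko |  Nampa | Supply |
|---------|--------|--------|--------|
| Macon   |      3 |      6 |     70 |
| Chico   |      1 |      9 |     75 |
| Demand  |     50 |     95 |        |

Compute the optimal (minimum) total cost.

One minimum-cost allocation:
  Macon->Nampa: 70 × $6 = $420
  Chico->Elko: 50 × $1 = $50
  Chico->Nampa: 25 × $9 = $225
Total = 420 + 50 + 225 = $695.

695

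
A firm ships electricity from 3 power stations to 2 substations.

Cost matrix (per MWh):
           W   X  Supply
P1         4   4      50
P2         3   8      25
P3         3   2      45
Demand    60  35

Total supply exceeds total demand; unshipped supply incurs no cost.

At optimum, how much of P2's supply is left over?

Minimum-cost shipments:
  P1→W: 25 × 4 = 100
  P2→W: 25 × 3 = 75
  P3→W: 10 × 3 = 30
  P3→X: 35 × 2 = 70
Total cost = 275.
P2 ships 25 of its 25, leaving 0.

0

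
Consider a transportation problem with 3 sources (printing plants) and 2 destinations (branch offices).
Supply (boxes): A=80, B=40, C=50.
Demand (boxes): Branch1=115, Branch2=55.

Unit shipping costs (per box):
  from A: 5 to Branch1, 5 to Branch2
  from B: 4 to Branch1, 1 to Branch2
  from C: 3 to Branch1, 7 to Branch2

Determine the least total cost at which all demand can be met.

590

One minimum-cost allocation:
  A->Branch1: 65 boxes
  A->Branch2: 15 boxes
  B->Branch2: 40 boxes
  C->Branch1: 50 boxes
Total cost = 590.
(Supply check: A ships 80; B ships 40; C ships 50.)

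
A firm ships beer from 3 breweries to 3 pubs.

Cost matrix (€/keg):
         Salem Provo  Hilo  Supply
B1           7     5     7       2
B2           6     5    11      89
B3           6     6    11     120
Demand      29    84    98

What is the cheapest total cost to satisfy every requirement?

One minimum-cost allocation:
  B1 to Hilo: 2 × €7 = €14
  B2 to Provo: 84 × €5 = €420
  B2 to Hilo: 5 × €11 = €55
  B3 to Salem: 29 × €6 = €174
  B3 to Hilo: 91 × €11 = €1001
Total = 14 + 420 + 55 + 174 + 1001 = €1664.

1664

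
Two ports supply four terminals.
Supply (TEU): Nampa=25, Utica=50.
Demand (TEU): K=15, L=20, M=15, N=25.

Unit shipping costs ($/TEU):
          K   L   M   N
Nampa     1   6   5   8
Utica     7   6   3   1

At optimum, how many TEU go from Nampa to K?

15

Solving gives:
  Nampa->K: 15 TEU
  Nampa->L: 10 TEU
  Utica->L: 10 TEU
  Utica->M: 15 TEU
  Utica->N: 25 TEU
Total cost = $205.
So Nampa→K carries 15 TEU.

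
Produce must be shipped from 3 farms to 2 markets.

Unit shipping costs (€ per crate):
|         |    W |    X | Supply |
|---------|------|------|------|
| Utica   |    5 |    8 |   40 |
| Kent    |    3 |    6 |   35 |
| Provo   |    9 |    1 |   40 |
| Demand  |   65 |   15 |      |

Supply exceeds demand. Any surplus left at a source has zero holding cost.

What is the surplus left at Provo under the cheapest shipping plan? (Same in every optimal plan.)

Minimum-cost shipments:
  Utica→W: 30 × €5 = €150
  Kent→W: 35 × €3 = €105
  Provo→X: 15 × €1 = €15
Total cost = €270.
Provo ships 15 of its 40, leaving 25.

25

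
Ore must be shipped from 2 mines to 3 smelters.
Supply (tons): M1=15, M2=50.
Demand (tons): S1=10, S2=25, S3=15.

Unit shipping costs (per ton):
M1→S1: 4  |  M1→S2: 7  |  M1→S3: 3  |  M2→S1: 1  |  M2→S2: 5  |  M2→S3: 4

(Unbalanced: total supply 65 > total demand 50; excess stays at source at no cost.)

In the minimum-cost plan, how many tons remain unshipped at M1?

0

An optimal plan:
  M1–S3: 15 × 3 = 45
  M2–S1: 10 × 1 = 10
  M2–S2: 25 × 5 = 125
Total cost = 180.
M1 ships 15 of its 15, leaving 0.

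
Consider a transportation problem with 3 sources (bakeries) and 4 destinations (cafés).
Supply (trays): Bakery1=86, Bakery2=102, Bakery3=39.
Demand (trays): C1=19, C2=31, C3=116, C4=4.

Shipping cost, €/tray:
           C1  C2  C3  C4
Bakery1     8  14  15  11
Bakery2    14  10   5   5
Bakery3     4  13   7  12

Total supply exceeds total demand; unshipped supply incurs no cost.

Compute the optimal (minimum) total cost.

1142

An optimal shipping plan:
  Bakery1->C2: 29 trays
  Bakery2->C2: 2 trays
  Bakery2->C3: 96 trays
  Bakery2->C4: 4 trays
  Bakery3->C1: 19 trays
  Bakery3->C3: 20 trays
Total cost = €1142.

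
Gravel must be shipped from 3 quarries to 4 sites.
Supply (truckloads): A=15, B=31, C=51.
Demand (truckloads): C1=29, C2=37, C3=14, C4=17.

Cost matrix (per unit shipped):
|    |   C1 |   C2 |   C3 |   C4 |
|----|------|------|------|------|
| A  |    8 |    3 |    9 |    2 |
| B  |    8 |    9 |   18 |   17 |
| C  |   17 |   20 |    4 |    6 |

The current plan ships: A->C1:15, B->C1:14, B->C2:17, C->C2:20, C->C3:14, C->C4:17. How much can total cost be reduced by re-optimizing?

Current plan cost = 15·8 + 14·8 + 17·9 + 20·20 + 14·4 + 17·6 = 943.
Optimal plan:
  A→C2: 15 × 3 = 45
  B→C1: 9 × 8 = 72
  B→C2: 22 × 9 = 198
  C→C1: 20 × 17 = 340
  C→C3: 14 × 4 = 56
  C→C4: 17 × 6 = 102
Optimal cost = 813.
Saving = 943 − 813 = 130.

130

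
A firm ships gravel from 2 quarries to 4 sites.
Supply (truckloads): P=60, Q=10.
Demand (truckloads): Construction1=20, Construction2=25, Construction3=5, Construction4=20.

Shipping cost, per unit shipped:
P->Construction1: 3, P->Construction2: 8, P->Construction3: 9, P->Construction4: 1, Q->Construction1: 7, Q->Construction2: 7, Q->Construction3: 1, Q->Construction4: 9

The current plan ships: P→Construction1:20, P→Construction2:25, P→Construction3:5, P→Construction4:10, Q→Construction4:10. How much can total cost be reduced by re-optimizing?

Current plan cost = 20·3 + 25·8 + 5·9 + 10·1 + 10·9 = 405.
Optimal plan:
  P->Construction1: 20 × 3 = 60
  P->Construction2: 20 × 8 = 160
  P->Construction4: 20 × 1 = 20
  Q->Construction2: 5 × 7 = 35
  Q->Construction3: 5 × 1 = 5
Optimal cost = 280.
Saving = 405 − 280 = 125.

125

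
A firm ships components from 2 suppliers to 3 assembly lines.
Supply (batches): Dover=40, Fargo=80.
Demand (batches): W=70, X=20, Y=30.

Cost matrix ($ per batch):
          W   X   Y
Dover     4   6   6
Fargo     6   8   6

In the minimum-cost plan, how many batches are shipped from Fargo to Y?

The minimum-cost plan:
  Dover→W: 40 × $4 = $160
  Fargo→W: 30 × $6 = $180
  Fargo→X: 20 × $8 = $160
  Fargo→Y: 30 × $6 = $180
Total cost = $680.
So Fargo→Y carries 30 batches.

30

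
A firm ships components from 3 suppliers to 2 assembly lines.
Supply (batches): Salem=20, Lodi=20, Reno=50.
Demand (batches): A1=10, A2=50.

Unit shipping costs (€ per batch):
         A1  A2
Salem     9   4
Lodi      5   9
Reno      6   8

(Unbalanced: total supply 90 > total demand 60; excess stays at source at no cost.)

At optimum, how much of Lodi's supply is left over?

Minimum-cost shipments:
  Salem–A2: 20 × €4 = €80
  Lodi–A1: 10 × €5 = €50
  Reno–A2: 30 × €8 = €240
Total cost = €370.
Lodi ships 10 of its 20, leaving 10.

10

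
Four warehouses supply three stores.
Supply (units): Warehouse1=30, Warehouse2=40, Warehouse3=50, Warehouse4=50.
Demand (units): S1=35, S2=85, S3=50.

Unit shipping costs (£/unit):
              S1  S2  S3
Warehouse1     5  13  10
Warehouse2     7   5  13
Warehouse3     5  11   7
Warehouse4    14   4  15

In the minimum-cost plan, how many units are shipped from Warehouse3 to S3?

50

Optimal shipments:
  Warehouse1–S1: 30 units
  Warehouse2–S1: 5 units
  Warehouse2–S2: 35 units
  Warehouse3–S3: 50 units
  Warehouse4–S2: 50 units
Total cost = £910.
So Warehouse3→S3 carries 50 units.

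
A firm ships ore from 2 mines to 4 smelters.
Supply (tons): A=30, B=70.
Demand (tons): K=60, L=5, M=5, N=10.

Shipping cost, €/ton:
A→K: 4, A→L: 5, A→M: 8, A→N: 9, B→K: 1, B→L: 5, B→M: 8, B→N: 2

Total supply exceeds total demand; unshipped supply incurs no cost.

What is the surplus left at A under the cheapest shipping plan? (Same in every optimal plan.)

An optimal plan:
  A->L: 5 × €5 = €25
  A->M: 5 × €8 = €40
  B->K: 60 × €1 = €60
  B->N: 10 × €2 = €20
Total cost = €145.
A ships 10 of its 30, leaving 20.

20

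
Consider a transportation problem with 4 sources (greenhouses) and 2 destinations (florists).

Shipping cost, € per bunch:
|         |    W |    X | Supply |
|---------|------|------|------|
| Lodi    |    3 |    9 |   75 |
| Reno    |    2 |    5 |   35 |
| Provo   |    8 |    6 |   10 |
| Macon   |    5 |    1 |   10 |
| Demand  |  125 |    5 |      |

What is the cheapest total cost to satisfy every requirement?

A cheapest plan:
  Lodi–W: 75 bunches
  Reno–W: 35 bunches
  Provo–W: 10 bunches
  Macon–W: 5 bunches
  Macon–X: 5 bunches
Total cost = €405.
(Supply check: Lodi ships 75; Reno ships 35; Provo ships 10; Macon ships 10.)

405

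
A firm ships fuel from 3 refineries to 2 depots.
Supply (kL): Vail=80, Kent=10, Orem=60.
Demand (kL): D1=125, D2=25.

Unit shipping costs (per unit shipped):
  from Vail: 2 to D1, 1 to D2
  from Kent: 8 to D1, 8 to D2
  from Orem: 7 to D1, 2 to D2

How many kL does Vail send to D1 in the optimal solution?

80

Solving gives:
  Vail to D1: 80 × 2 = 160
  Kent to D1: 10 × 8 = 80
  Orem to D1: 35 × 7 = 245
  Orem to D2: 25 × 2 = 50
Total cost = 535.
So Vail→D1 carries 80 kL.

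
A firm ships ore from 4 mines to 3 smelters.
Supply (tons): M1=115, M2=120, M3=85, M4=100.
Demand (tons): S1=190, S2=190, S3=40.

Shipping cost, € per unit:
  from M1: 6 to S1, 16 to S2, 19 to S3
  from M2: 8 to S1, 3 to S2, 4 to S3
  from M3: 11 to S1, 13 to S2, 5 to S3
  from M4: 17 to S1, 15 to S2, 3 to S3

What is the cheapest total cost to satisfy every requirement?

3025

Optimal allocation:
  M1→S1: 115 × €6 = €690
  M2→S2: 120 × €3 = €360
  M3→S1: 75 × €11 = €825
  M3→S2: 10 × €13 = €130
  M4→S2: 60 × €15 = €900
  M4→S3: 40 × €3 = €120
Total = 690 + 360 + 825 + 130 + 900 + 120 = €3025.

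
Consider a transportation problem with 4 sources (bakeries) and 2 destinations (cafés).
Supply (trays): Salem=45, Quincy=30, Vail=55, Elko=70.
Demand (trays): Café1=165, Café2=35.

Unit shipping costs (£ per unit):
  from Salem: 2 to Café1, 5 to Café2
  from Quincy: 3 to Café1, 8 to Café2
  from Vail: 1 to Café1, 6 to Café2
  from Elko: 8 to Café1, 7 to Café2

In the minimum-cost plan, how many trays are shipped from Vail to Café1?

Solving gives:
  Salem→Café1: 45 × £2 = £90
  Quincy→Café1: 30 × £3 = £90
  Vail→Café1: 55 × £1 = £55
  Elko→Café1: 35 × £8 = £280
  Elko→Café2: 35 × £7 = £245
Total cost = £760.
So Vail→Café1 carries 55 trays.

55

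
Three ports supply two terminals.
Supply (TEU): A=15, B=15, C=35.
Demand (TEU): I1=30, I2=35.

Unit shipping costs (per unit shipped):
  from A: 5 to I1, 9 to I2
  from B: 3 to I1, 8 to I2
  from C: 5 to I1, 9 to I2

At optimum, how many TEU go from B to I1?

The minimum-cost plan:
  A→I1: 15 × 5 = 75
  B→I1: 15 × 3 = 45
  C→I2: 35 × 9 = 315
Total cost = 435.
So B→I1 carries 15 TEU.

15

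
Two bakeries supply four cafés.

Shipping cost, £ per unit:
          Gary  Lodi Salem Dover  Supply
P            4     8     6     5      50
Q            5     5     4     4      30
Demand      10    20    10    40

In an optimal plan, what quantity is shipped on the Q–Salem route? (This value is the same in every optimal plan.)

Optimal shipments:
  P–Gary: 10 trays
  P–Dover: 40 trays
  Q–Lodi: 20 trays
  Q–Salem: 10 trays
Total cost = £380.
So Q→Salem carries 10 trays.

10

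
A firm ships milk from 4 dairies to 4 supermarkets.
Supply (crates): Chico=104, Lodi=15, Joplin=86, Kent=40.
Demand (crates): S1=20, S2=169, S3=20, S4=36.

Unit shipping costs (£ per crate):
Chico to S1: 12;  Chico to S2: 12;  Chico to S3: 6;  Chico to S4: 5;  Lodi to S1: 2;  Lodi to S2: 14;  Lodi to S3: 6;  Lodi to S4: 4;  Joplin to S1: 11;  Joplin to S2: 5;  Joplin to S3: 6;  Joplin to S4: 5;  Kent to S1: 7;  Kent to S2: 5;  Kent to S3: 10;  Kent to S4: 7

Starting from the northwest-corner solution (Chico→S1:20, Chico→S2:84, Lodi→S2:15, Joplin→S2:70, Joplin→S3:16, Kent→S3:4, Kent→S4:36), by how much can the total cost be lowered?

660

Current plan cost = 20·12 + 84·12 + 15·14 + 70·5 + 16·6 + 4·10 + 36·7 = £2196.
Optimal plan:
  Chico→S1: 5 × £12 = £60
  Chico→S2: 43 × £12 = £516
  Chico→S3: 20 × £6 = £120
  Chico→S4: 36 × £5 = £180
  Lodi→S1: 15 × £2 = £30
  Joplin→S2: 86 × £5 = £430
  Kent→S2: 40 × £5 = £200
Optimal cost = £1536.
Saving = 2196 − 1536 = £660.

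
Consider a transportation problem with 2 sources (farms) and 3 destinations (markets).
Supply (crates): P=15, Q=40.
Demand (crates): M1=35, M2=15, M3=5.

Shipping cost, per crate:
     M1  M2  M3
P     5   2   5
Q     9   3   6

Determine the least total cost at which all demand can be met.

Optimal allocation:
  P->M1: 15 × 5 = 75
  Q->M1: 20 × 9 = 180
  Q->M2: 15 × 3 = 45
  Q->M3: 5 × 6 = 30
Total = 75 + 180 + 45 + 30 = 330.

330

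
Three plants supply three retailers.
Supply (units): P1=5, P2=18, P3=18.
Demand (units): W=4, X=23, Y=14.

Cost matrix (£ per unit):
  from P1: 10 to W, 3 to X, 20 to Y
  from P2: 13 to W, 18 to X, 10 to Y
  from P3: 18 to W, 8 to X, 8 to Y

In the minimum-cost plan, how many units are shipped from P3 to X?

18

The minimum-cost plan:
  P1→X: 5 × £3 = £15
  P2→W: 4 × £13 = £52
  P2→Y: 14 × £10 = £140
  P3→X: 18 × £8 = £144
Total cost = £351.
So P3→X carries 18 units.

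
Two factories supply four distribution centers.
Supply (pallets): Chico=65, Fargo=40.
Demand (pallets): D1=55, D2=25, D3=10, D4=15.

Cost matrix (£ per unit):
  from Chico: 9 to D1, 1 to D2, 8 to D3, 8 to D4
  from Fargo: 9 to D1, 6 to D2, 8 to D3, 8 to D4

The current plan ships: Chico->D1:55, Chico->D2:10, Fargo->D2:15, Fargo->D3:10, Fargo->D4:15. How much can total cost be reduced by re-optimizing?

75

Current plan cost = 55·9 + 10·1 + 15·6 + 10·8 + 15·8 = £795.
Optimal plan:
  Chico to D1: 15 pallets
  Chico to D2: 25 pallets
  Chico to D3: 10 pallets
  Chico to D4: 15 pallets
  Fargo to D1: 40 pallets
Optimal cost = £720.
Saving = 795 − 720 = £75.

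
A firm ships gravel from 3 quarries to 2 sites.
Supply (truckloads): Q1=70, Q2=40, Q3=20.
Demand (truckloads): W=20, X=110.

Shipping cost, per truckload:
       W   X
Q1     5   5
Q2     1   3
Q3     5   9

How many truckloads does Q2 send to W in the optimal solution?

0

Optimal shipments:
  Q1–X: 70 × 5 = 350
  Q2–X: 40 × 3 = 120
  Q3–W: 20 × 5 = 100
Total cost = 570.
The route Q2→W is not used.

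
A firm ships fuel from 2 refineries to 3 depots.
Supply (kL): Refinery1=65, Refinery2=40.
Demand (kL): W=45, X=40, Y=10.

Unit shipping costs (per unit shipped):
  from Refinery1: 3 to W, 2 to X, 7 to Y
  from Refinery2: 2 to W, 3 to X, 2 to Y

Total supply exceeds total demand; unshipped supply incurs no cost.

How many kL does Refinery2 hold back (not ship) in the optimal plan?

0

Minimum-cost shipments:
  Refinery1→W: 15 × 3 = 45
  Refinery1→X: 40 × 2 = 80
  Refinery2→W: 30 × 2 = 60
  Refinery2→Y: 10 × 2 = 20
Total cost = 205.
Refinery2 ships 40 of its 40, leaving 0.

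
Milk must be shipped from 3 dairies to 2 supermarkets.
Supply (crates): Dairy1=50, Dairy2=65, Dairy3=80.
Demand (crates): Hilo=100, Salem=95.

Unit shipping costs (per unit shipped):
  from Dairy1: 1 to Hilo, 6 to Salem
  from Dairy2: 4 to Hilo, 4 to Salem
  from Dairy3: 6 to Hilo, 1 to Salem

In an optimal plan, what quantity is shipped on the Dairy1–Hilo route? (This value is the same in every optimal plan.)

50

Solving gives:
  Dairy1→Hilo: 50 × 1 = 50
  Dairy2→Hilo: 50 × 4 = 200
  Dairy2→Salem: 15 × 4 = 60
  Dairy3→Salem: 80 × 1 = 80
Total cost = 390.
So Dairy1→Hilo carries 50 crates.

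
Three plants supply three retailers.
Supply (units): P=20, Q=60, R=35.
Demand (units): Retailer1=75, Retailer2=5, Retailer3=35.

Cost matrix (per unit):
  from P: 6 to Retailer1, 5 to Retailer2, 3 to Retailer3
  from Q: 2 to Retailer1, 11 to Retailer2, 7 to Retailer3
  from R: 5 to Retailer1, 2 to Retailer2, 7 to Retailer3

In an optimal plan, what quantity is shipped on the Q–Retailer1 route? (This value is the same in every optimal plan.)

Optimal shipments:
  P–Retailer3: 20 × 3 = 60
  Q–Retailer1: 60 × 2 = 120
  R–Retailer1: 15 × 5 = 75
  R–Retailer2: 5 × 2 = 10
  R–Retailer3: 15 × 7 = 105
Total cost = 370.
So Q→Retailer1 carries 60 units.

60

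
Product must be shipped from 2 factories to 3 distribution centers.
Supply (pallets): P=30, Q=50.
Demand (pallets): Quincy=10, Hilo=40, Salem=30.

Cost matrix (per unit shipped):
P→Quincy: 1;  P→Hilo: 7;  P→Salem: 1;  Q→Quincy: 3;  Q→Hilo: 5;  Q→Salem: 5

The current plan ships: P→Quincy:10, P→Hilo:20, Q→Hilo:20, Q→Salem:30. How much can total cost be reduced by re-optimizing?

140

Current plan cost = 10·1 + 20·7 + 20·5 + 30·5 = 400.
Optimal plan:
  P–Salem: 30 × 1 = 30
  Q–Quincy: 10 × 3 = 30
  Q–Hilo: 40 × 5 = 200
Optimal cost = 260.
Saving = 400 − 260 = 140.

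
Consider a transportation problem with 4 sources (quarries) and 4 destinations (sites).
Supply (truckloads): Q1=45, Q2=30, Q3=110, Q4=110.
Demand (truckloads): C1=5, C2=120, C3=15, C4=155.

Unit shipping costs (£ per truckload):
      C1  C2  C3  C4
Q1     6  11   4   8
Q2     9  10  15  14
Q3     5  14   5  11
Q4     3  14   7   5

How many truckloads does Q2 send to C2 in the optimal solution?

Optimal shipments:
  Q1 to C4: 45 × £8 = £360
  Q2 to C2: 30 × £10 = £300
  Q3 to C1: 5 × £5 = £25
  Q3 to C2: 90 × £14 = £1260
  Q3 to C3: 15 × £5 = £75
  Q4 to C4: 110 × £5 = £550
Total cost = £2570.
So Q2→C2 carries 30 truckloads.

30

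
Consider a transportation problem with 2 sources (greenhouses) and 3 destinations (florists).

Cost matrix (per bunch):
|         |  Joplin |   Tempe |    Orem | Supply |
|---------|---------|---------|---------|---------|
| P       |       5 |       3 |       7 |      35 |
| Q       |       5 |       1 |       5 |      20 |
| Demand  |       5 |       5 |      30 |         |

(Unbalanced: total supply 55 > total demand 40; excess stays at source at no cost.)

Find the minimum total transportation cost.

210

One minimum-cost allocation:
  P to Joplin: 5 × 5 = 25
  P to Tempe: 5 × 3 = 15
  P to Orem: 10 × 7 = 70
  Q to Orem: 20 × 5 = 100
Total = 25 + 15 + 70 + 100 = 210.
(Supply check: P ships 20; Q ships 20.)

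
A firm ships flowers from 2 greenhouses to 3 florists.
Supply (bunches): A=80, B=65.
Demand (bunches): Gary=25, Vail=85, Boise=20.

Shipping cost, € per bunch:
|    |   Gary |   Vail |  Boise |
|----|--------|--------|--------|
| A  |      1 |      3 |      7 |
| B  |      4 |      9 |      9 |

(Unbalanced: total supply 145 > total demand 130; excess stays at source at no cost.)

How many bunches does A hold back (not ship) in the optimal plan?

Minimum-cost shipments:
  A to Vail: 80 × €3 = €240
  B to Gary: 25 × €4 = €100
  B to Vail: 5 × €9 = €45
  B to Boise: 20 × €9 = €180
Total cost = €565.
A ships 80 of its 80, leaving 0.

0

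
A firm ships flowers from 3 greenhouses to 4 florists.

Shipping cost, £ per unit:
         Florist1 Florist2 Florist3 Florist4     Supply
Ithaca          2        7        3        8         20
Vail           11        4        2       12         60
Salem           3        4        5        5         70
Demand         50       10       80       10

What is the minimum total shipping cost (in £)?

420

A cheapest plan:
  Ithaca to Florist3: 20 × £3 = £60
  Vail to Florist3: 60 × £2 = £120
  Salem to Florist1: 50 × £3 = £150
  Salem to Florist2: 10 × £4 = £40
  Salem to Florist4: 10 × £5 = £50
Total = 60 + 120 + 150 + 40 + 50 = £420.
(Supply check: Ithaca ships 20; Vail ships 60; Salem ships 70.)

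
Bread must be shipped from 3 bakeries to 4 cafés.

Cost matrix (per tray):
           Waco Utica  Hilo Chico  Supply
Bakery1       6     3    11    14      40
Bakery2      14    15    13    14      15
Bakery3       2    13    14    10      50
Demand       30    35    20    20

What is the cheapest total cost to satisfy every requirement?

615

One minimum-cost allocation:
  Bakery1→Utica: 35 × 3 = 105
  Bakery1→Hilo: 5 × 11 = 55
  Bakery2→Hilo: 15 × 13 = 195
  Bakery3→Waco: 30 × 2 = 60
  Bakery3→Chico: 20 × 10 = 200
Total = 105 + 55 + 195 + 60 + 200 = 615.
(Supply check: Bakery1 ships 40; Bakery2 ships 15; Bakery3 ships 50.)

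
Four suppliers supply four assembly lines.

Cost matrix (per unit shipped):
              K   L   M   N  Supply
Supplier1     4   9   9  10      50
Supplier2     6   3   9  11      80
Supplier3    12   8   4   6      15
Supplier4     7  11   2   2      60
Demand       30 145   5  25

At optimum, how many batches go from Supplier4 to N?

Solving gives:
  Supplier1→K: 30 × 4 = 120
  Supplier1→L: 20 × 9 = 180
  Supplier2→L: 80 × 3 = 240
  Supplier3→L: 15 × 8 = 120
  Supplier4→L: 30 × 11 = 330
  Supplier4→M: 5 × 2 = 10
  Supplier4→N: 25 × 2 = 50
Total cost = 1050.
So Supplier4→N carries 25 batches.

25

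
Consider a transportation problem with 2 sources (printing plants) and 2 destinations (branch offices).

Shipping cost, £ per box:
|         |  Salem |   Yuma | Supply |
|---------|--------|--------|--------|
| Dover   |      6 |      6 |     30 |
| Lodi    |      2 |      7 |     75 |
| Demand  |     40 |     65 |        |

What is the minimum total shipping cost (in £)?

505

A cheapest plan:
  Dover→Yuma: 30 × £6 = £180
  Lodi→Salem: 40 × £2 = £80
  Lodi→Yuma: 35 × £7 = £245
Total = 180 + 80 + 245 = £505.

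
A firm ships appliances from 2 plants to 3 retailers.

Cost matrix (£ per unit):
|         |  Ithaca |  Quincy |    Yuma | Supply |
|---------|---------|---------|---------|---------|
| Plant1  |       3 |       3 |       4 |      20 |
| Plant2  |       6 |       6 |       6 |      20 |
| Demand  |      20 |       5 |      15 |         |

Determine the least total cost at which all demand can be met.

180

Optimal allocation:
  Plant1→Ithaca: 15 × £3 = £45
  Plant1→Quincy: 5 × £3 = £15
  Plant2→Ithaca: 5 × £6 = £30
  Plant2→Yuma: 15 × £6 = £90
Total = 45 + 15 + 30 + 90 = £180.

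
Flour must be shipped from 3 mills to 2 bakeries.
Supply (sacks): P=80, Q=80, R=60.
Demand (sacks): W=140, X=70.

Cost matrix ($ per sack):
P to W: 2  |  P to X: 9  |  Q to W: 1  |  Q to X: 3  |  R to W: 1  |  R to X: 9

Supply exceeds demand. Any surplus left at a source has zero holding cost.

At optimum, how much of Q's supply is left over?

0

Minimum-cost shipments:
  P–W: 70 × $2 = $140
  Q–W: 10 × $1 = $10
  Q–X: 70 × $3 = $210
  R–W: 60 × $1 = $60
Total cost = $420.
Q ships 80 of its 80, leaving 0.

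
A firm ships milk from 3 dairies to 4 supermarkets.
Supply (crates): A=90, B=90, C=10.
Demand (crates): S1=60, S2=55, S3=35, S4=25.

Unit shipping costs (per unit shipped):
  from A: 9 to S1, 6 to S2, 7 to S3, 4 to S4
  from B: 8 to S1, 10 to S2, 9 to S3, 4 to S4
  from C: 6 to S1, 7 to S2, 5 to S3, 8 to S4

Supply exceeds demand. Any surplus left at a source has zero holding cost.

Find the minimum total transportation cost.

1135

One minimum-cost allocation:
  A to S2: 55 crates
  A to S3: 25 crates
  A to S4: 10 crates
  B to S1: 60 crates
  B to S4: 15 crates
  C to S3: 10 crates
Total cost = 1135.
(Supply check: A ships 90; B ships 75; C ships 10.)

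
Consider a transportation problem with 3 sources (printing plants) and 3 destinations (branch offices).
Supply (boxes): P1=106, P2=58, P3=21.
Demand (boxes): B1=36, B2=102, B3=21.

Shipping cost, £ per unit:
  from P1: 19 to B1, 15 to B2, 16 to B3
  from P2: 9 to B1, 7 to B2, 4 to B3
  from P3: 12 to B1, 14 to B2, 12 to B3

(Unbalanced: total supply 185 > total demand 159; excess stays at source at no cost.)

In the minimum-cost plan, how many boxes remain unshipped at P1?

26

An optimal plan:
  P1→B2: 80 × £15 = £1200
  P2→B1: 15 × £9 = £135
  P2→B2: 22 × £7 = £154
  P2→B3: 21 × £4 = £84
  P3→B1: 21 × £12 = £252
Total cost = £1825.
P1 ships 80 of its 106, leaving 26.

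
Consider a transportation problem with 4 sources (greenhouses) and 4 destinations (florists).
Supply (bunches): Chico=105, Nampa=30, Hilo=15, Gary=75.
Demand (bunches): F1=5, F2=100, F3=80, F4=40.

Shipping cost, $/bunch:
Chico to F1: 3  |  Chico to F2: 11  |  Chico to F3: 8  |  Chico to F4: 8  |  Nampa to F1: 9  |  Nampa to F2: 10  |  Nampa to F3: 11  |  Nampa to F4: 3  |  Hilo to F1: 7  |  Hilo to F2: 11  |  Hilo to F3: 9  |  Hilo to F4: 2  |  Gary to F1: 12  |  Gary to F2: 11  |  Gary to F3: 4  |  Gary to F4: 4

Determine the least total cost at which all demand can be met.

1555

A cheapest plan:
  Chico→F1: 5 bunches
  Chico→F2: 95 bunches
  Chico→F3: 5 bunches
  Nampa→F2: 5 bunches
  Nampa→F4: 25 bunches
  Hilo→F4: 15 bunches
  Gary→F3: 75 bunches
Total cost = $1555.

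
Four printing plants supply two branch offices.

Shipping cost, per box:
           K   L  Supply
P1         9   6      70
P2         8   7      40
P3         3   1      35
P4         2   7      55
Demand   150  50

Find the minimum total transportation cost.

1015

Optimal allocation:
  P1->K: 20 × 9 = 180
  P1->L: 50 × 6 = 300
  P2->K: 40 × 8 = 320
  P3->K: 35 × 3 = 105
  P4->K: 55 × 2 = 110
Total = 180 + 300 + 320 + 105 + 110 = 1015.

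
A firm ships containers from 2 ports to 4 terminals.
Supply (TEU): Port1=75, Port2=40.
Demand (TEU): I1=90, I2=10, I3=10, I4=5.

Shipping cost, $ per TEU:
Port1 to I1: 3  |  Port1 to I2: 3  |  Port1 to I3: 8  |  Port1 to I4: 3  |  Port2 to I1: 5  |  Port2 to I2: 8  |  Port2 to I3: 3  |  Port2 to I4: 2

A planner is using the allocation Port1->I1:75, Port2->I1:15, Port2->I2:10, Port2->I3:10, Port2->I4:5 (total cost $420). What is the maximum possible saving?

Current plan cost = 75·3 + 15·5 + 10·8 + 10·3 + 5·2 = $420.
Optimal plan:
  Port1->I1: 65 × $3 = $195
  Port1->I2: 10 × $3 = $30
  Port2->I1: 25 × $5 = $125
  Port2->I3: 10 × $3 = $30
  Port2->I4: 5 × $2 = $10
Optimal cost = $390.
Saving = 420 − 390 = $30.

30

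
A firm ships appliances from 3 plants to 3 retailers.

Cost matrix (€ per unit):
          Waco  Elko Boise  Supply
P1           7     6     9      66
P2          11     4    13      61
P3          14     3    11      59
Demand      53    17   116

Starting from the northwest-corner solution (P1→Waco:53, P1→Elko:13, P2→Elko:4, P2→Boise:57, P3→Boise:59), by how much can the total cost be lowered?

Current plan cost = 53·7 + 13·6 + 4·4 + 57·13 + 59·11 = €1855.
Optimal plan:
  P1→Waco: 9 × €7 = €63
  P1→Boise: 57 × €9 = €513
  P2→Waco: 44 × €11 = €484
  P2→Elko: 17 × €4 = €68
  P3→Boise: 59 × €11 = €649
Optimal cost = €1777.
Saving = 1855 − 1777 = €78.

78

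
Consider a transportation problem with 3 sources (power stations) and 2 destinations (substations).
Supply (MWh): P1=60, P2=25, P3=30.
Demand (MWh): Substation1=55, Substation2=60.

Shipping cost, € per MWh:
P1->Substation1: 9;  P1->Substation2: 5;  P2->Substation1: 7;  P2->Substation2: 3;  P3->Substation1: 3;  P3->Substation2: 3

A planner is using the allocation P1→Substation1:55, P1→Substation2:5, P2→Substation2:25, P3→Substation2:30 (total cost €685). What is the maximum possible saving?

Current plan cost = 55·9 + 5·5 + 25·3 + 30·3 = €685.
Optimal plan:
  P1–Substation2: 60 × €5 = €300
  P2–Substation1: 25 × €7 = €175
  P3–Substation1: 30 × €3 = €90
Optimal cost = €565.
Saving = 685 − 565 = €120.

120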